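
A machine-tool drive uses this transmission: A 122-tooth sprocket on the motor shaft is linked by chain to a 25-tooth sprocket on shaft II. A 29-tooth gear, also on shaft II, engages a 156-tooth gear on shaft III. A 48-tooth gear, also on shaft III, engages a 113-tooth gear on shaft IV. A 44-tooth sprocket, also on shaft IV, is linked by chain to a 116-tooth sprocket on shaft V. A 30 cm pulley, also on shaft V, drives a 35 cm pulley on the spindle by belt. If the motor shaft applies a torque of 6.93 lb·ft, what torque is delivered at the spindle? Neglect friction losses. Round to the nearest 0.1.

55.3 lb·ft

chain 25/122 = 0.20492 → τ = 6.93·0.20492 = 1.4201 lb·ft
gear mesh 156/29 = 5.3793 → τ = 1.4201·5.3793 = 7.6391 lb·ft
gear mesh 113/48 = 2.3542 → τ = 7.6391·2.3542 = 17.984 lb·ft
chain 116/44 = 2.6364 → τ = 17.984·2.6364 = 47.411 lb·ft
belt 35/30 = 1.1667 → τ = 47.411·1.1667 = 55.313 lb·ft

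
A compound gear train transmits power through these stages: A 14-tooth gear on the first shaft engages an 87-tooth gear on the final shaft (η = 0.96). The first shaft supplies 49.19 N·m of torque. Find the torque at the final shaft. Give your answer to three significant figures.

Gear mesh: ratio = 87/14 = 6.2143; torque at the final shaft = 49.19 × 6.2143 × 0.96 = 293.45 N·m.

293 N·m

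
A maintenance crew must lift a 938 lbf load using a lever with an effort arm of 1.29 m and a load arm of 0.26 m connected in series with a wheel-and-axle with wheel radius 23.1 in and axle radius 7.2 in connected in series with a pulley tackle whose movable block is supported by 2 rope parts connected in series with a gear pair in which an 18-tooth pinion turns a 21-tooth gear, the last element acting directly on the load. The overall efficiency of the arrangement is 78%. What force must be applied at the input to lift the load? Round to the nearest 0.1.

32.4 lbf

Lever MA = effort arm / load arm = 1.29/0.26 = 4.9615.
Wheel-and-axle MA = R/r = 23.1/7.2 = 3.2083.
Block-and-tackle MA = number of supporting rope parts = 2.
Gear pair MA = 21/18 = 1.1667.
Combined ideal MA = 4.9615 × 3.2083 × 2 × 1.1667 = 37.143.
Actual MA = 37.143 × 0.78 = 28.971.
Effort = load / actual MA = 938 / 28.971 = 32.377 lbf.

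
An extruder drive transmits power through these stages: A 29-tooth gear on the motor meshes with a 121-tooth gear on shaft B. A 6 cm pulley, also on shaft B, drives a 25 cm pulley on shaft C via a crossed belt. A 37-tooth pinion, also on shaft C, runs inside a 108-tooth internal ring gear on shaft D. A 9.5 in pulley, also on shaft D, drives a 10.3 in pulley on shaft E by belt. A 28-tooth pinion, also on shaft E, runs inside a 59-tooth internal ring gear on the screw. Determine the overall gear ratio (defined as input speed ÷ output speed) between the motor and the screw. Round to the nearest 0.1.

115.9

Each stage contributes driven/driver: gear mesh 121/29 = 4.1724, belt 25/6 = 4.1667, internal gear 108/37 = 2.9189, belt 10.3/9.5 = 1.0842, internal gear 59/28 = 2.1071.
Overall: 4.1724 × 4.1667 × 2.9189 × 1.0842 × 2.1071 = 115.93.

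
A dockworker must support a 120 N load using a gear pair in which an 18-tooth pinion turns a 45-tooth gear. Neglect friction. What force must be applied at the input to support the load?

Gear pair MA = 45/18 = 2.5.
Effort = load / MA = 120 / 2.5 = 48 N.

48 N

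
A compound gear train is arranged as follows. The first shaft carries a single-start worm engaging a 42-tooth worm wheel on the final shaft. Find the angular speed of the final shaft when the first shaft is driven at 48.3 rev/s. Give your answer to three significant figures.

worm 42/1 = 42 → 48.3/42 = 1.15 rev/s

1.15 rev/s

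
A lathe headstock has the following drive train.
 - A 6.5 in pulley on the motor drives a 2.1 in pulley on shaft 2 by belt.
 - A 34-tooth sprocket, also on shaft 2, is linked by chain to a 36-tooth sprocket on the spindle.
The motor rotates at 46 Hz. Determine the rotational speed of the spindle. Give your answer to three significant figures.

134 Hz

belt 2.1/6.5 = 0.32308 → 46/0.32308 = 142.38 Hz
chain 36/34 = 1.0588 → 142.38/1.0588 = 134.47 Hz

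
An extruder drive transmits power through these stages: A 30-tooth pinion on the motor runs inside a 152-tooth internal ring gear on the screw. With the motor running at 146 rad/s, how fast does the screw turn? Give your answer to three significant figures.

Internal gear: ratio = 152/30 = 5.0667, so the screw turns at 146 / 5.0667 = 28.816 rad/s.

28.8 rad/s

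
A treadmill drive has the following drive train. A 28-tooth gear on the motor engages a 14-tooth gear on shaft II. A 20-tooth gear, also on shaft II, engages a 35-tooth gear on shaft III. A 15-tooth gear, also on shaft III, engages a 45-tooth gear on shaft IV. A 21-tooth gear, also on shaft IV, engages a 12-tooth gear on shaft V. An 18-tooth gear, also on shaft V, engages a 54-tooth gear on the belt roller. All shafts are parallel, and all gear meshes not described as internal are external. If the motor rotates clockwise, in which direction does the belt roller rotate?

the motor → shaft II: external mesh, 1 reversal → CCW.
shaft II → shaft III: external mesh, 1 reversal → CW.
shaft III → shaft IV: external mesh, 1 reversal → CCW.
shaft IV → shaft V: external mesh, 1 reversal → CW.
shaft V → the belt roller: external mesh, 1 reversal → CCW.
5 reversals in total — an odd number — so the belt roller turns opposite to the motor.

counterclockwise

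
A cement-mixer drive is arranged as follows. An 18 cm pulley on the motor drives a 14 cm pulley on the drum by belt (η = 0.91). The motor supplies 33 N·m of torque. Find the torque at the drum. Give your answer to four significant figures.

23.36 N·m

After the belt (14/18): 33 × 0.77778 × 0.91 = 23.357 N·m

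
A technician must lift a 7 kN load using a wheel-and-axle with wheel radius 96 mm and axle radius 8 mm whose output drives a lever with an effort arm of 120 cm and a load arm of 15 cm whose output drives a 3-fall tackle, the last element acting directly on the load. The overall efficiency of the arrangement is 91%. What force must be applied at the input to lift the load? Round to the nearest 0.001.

Wheel-and-axle MA = R/r = 96/8 = 12.
Lever MA = effort arm / load arm = 120/15 = 8.
Block-and-tackle MA = number of supporting rope parts = 3.
Combined ideal MA = 12 × 8 × 3 = 288.
Actual MA = 288 × 0.91 = 262.08.
Effort = load / actual MA = 7 / 262.08 = 0.026709 kN.

0.027 kN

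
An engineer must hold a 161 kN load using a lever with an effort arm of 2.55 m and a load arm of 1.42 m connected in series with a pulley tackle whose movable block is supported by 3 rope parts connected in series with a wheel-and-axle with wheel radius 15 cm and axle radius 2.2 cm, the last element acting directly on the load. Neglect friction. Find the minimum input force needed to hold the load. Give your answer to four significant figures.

4.383 kN

Lever MA = effort arm / load arm = 2.55/1.42 = 1.7958.
Block-and-tackle MA = number of supporting rope parts = 3.
Wheel-and-axle MA = R/r = 15/2.2 = 6.8182.
Combined ideal MA = 1.7958 × 3 × 6.8182 = 36.732.
Effort = load / MA = 161 / 36.732 = 4.3831 kN.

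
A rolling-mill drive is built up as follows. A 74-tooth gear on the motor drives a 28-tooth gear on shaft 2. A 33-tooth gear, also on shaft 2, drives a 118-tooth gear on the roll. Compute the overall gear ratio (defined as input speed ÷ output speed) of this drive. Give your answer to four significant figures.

1.353

Each stage contributes driven/driver: gear mesh 28/74 = 0.37838, gear mesh 118/33 = 3.5758.
Overall: 0.37838 × 3.5758 = 1.353.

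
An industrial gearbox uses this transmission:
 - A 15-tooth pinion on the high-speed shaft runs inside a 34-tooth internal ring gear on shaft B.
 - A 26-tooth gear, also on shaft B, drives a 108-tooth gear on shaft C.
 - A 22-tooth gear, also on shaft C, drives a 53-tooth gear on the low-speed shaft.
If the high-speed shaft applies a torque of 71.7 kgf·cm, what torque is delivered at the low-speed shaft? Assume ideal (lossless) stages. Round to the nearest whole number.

1626 kgf·cm

Internal gear: ratio = 34/15 = 2.2667; torque at shaft B = 71.7 × 2.2667 = 162.52 kgf·cm.
Gear mesh: ratio = 108/26 = 4.1538; torque at shaft C = 162.52 × 4.1538 = 675.08 kgf·cm.
Gear mesh: ratio = 53/22 = 2.4091; torque at the low-speed shaft = 675.08 × 2.4091 = 1626.3 kgf·cm.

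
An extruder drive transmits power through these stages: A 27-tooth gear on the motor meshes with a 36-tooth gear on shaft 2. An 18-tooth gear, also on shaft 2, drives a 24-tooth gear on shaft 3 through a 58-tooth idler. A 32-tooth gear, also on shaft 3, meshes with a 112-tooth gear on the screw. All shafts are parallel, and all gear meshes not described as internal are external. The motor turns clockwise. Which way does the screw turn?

clockwise

the motor → shaft 2: external mesh, 1 reversal → CCW.
shaft 2 → shaft 3: driver → idler → driven is 2 external meshes, 2 reversals → CCW.
shaft 3 → the screw: external mesh, 1 reversal → CW.
4 reversals in total — an even number — so the screw turns the same way as the motor.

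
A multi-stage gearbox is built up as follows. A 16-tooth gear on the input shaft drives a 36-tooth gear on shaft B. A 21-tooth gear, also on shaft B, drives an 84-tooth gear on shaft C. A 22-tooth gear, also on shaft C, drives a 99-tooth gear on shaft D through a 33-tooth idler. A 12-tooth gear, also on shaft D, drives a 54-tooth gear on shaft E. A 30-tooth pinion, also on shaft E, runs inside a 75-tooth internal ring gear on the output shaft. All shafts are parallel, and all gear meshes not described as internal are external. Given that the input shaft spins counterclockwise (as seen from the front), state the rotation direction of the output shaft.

the input shaft → shaft B: external mesh, 1 reversal → CW.
shaft B → shaft C: external mesh, 1 reversal → CCW.
shaft C → shaft D: driver → idler → driven is 2 external meshes, 2 reversals → CCW.
shaft D → shaft E: external mesh, 1 reversal → CW.
shaft E → the output shaft: internal mesh, same direction → CW.
5 reversals in total — an odd number — so the output shaft turns opposite to the input shaft.

clockwise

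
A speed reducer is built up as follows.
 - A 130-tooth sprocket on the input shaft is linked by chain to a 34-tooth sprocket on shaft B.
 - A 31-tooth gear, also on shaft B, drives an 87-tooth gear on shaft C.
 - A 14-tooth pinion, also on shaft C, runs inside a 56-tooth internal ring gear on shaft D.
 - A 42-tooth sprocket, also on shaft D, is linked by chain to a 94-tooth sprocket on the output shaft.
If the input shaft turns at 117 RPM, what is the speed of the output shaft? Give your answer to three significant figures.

Chain: ratio = 34/130 = 0.26154, so shaft B turns at 117 / 0.26154 = 447.35 RPM.
Gear mesh: ratio = 87/31 = 2.8065, so shaft C turns at 447.35 / 2.8065 = 159.4 RPM.
Internal gear: ratio = 56/14 = 4, so shaft D turns at 159.4 / 4 = 39.85 RPM.
Chain: ratio = 94/42 = 2.2381, so the output shaft turns at 39.85 / 2.2381 = 17.806 RPM.

17.8 RPM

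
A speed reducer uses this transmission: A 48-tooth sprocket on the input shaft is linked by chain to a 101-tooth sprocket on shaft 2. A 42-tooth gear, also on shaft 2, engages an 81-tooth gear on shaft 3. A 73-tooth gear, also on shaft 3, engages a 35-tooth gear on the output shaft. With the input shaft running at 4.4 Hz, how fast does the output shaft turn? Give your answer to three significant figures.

the input shaft → shaft 2 (chain, 101/48): 4.4 ÷ 2.1042 = 2.0911 Hz
shaft 2 → shaft 3 (gear mesh, 81/42): 2.0911 ÷ 1.9286 = 1.0843 Hz
shaft 3 → the output shaft (gear mesh, 35/73): 1.0843 ÷ 0.47945 = 2.2615 Hz

2.26 Hz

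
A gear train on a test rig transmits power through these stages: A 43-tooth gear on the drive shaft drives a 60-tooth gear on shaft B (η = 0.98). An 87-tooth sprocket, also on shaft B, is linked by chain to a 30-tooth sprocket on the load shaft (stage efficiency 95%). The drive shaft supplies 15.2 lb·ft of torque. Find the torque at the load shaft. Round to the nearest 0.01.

6.81 lb·ft

gear mesh 60/43 = 1.3953 → τ = 15.2·1.3953·0.98 = 20.785 lb·ft
chain 30/87 = 0.34483 → τ = 20.785·0.34483·0.95 = 6.8089 lb·ft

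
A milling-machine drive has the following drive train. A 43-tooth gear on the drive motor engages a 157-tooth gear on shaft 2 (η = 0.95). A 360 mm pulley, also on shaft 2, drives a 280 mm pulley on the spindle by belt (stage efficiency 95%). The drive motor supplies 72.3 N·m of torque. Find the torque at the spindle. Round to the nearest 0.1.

gear mesh 157/43 = 3.6512 → τ = 72.3·3.6512·0.95 = 250.78 N·m
belt 280/360 = 0.77778 → τ = 250.78·0.77778·0.95 = 185.3 N·m

185.3 N·m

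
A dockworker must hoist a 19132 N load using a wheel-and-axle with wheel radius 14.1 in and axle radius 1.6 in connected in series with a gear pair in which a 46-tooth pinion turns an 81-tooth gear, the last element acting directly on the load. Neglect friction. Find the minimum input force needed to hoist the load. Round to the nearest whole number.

1233 N

Wheel-and-axle MA = R/r = 14.1/1.6 = 8.8125.
Gear pair MA = 81/46 = 1.7609.
Combined ideal MA = 8.8125 × 1.7609 = 15.518.
Effort = load / MA = 19132 / 15.518 = 1232.9 N.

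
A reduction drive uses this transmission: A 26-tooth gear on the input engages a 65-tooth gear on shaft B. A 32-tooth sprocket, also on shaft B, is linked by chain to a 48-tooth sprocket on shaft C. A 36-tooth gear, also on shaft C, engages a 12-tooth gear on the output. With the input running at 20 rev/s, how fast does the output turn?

the input → shaft B (gear mesh, 65/26): 20 ÷ 2.5 = 8 rev/s
shaft B → shaft C (chain, 48/32): 8 ÷ 1.5 = 5.3333 rev/s
shaft C → the output (gear mesh, 12/36): 5.3333 ÷ 0.33333 = 16 rev/s

16 rev/s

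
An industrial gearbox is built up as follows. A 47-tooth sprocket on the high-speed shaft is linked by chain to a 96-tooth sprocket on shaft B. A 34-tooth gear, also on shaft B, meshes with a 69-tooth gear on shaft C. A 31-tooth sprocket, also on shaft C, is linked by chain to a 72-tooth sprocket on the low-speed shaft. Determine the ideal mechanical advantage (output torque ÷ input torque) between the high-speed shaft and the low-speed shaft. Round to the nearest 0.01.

Each stage contributes driven/driver: chain 96/47 = 2.0426, gear mesh 69/34 = 2.0294, chain 72/31 = 2.3226.
Overall: 2.0426 × 2.0294 × 2.3226 = 9.6275.

9.63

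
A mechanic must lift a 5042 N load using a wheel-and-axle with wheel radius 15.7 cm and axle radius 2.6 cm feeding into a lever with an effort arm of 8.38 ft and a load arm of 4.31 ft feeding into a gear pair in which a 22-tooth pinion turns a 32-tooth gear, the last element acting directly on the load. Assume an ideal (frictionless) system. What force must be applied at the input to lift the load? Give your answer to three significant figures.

295 N

Wheel-and-axle MA = R/r = 15.7/2.6 = 6.0385.
Lever MA = effort arm / load arm = 8.38/4.31 = 1.9443.
Gear pair MA = 32/22 = 1.4545.
Combined ideal MA = 6.0385 × 1.9443 × 1.4545 = 17.077.
Effort = load / MA = 5042 / 17.077 = 295.24 N.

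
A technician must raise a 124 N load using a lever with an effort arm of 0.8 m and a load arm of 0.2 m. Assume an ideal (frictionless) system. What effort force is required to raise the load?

31 N

Lever MA = effort arm / load arm = 0.8/0.2 = 4.
Effort = load / MA = 124 / 4 = 31 N.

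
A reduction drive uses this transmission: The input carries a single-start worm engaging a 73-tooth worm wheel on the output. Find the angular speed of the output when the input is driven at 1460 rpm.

20 rpm

the input → the output (worm, 73/1): 1460 ÷ 73 = 20 rpm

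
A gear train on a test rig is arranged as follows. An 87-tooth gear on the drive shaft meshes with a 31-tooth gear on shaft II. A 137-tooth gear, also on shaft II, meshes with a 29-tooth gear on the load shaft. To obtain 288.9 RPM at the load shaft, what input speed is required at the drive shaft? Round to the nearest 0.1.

Overall ratio R = 0.35632 × 0.21168 = 0.075426.
Required input speed = output speed × R = 288.9 × 0.075426 = 21.791 RPM.

21.8 RPM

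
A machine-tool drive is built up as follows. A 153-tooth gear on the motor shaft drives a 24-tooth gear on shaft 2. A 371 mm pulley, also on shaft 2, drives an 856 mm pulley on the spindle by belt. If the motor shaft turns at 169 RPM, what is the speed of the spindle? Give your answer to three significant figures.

467 RPM

Gear mesh: ratio = 24/153 = 0.15686, so shaft 2 turns at 169 / 0.15686 = 1077.4 RPM.
Belt: ratio = 856/371 = 2.3073, so the spindle turns at 1077.4 / 2.3073 = 466.95 RPM.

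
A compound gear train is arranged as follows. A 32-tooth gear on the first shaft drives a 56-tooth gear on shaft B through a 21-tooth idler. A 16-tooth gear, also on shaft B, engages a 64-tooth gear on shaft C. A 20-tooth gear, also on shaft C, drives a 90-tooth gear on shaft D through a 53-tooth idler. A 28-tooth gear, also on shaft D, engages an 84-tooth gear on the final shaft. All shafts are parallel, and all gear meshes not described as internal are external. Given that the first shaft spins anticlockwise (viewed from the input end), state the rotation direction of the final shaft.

the first shaft → shaft B: driver → idler → driven is 2 external meshes, 2 reversals → CCW.
shaft B → shaft C: external mesh, 1 reversal → CW.
shaft C → shaft D: driver → idler → driven is 2 external meshes, 2 reversals → CW.
shaft D → the final shaft: external mesh, 1 reversal → CCW.
6 reversals in total — an even number — so the final shaft turns the same way as the first shaft.

anticlockwise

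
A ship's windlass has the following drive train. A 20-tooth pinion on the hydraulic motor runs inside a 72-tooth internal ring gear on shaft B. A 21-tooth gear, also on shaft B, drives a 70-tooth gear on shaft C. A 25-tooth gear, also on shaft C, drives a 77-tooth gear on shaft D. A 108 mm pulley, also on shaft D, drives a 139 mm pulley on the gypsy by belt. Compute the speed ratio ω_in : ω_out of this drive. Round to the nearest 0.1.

47.6

Each stage contributes driven/driver: internal gear 72/20 = 3.6, gear mesh 70/21 = 3.3333, gear mesh 77/25 = 3.08, belt 139/108 = 1.287.
Overall: 3.6 × 3.3333 × 3.08 × 1.287 = 47.569.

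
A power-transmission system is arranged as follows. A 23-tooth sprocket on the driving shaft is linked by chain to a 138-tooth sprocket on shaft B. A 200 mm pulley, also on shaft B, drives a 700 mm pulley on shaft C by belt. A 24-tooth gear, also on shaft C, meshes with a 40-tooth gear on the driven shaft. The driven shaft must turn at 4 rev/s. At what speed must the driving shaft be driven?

Overall ratio R = 6 × 3.5 × 1.6667 = 35.
Required input speed = output speed × R = 4 × 35 = 140 rev/s.

140 rev/s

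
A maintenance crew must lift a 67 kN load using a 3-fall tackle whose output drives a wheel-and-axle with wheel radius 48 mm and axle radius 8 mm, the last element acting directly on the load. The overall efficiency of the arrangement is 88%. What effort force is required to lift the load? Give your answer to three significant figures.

Block-and-tackle MA = number of supporting rope parts = 3.
Wheel-and-axle MA = R/r = 48/8 = 6.
Combined ideal MA = 3 × 6 = 18.
Actual MA = 18 × 0.88 = 15.84.
Effort = load / actual MA = 67 / 15.84 = 4.2298 kN.

4.23 kN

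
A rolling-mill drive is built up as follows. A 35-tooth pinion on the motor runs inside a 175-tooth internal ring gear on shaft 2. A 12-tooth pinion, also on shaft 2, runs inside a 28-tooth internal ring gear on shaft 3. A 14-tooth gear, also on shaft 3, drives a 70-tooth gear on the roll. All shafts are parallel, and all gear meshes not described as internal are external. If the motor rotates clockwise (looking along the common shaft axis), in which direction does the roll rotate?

anticlockwise

the motor → shaft 2: internal mesh, same direction → CW.
shaft 2 → shaft 3: internal mesh, same direction → CW.
shaft 3 → the roll: external mesh, 1 reversal → CCW.
1 reversal in total — an odd number — so the roll turns opposite to the motor.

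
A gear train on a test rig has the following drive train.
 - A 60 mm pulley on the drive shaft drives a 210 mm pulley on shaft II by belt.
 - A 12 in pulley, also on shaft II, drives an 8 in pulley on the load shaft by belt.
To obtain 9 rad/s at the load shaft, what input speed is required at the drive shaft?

Overall ratio R = 3.5 × 0.66667 = 2.3333.
Required input speed = output speed × R = 9 × 2.3333 = 21 rad/s.

21 rad/s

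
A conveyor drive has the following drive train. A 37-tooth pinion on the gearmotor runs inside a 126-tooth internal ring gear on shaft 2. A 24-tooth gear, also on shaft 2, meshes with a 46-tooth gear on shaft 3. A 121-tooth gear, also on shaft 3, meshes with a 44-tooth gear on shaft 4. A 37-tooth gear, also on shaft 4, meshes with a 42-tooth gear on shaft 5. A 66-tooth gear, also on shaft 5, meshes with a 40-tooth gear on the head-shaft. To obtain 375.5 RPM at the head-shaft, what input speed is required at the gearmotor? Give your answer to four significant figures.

613.1 RPM

Overall ratio R = 3.4054 × 1.9167 × 0.36364 × 1.1351 × 0.60606 = 1.6329.
Required input speed = output speed × R = 375.5 × 1.6329 = 613.14 RPM.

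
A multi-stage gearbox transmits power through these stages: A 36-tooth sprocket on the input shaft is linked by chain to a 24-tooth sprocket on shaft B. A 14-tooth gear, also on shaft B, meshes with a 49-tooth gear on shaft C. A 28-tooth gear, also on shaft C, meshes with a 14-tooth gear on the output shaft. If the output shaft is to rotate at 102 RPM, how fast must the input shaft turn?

Overall ratio R = 0.66667 × 3.5 × 0.5 = 1.1667.
Required input speed = output speed × R = 102 × 1.1667 = 119 RPM.

119 RPM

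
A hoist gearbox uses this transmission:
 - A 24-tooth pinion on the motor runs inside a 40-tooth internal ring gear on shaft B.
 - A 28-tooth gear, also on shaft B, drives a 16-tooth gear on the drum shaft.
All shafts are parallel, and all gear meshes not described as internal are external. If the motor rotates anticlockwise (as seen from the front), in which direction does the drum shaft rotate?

clockwise

the motor → shaft B: internal mesh, same direction → CCW.
shaft B → the drum shaft: external mesh, 1 reversal → CW.
1 reversal in total — an odd number — so the drum shaft turns opposite to the motor.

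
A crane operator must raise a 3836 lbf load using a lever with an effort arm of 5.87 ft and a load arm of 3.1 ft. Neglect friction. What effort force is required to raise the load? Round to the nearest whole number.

Lever MA = effort arm / load arm = 5.87/3.1 = 1.8935.
Effort = load / MA = 3836 / 1.8935 = 2025.8 lbf.

2026 lbf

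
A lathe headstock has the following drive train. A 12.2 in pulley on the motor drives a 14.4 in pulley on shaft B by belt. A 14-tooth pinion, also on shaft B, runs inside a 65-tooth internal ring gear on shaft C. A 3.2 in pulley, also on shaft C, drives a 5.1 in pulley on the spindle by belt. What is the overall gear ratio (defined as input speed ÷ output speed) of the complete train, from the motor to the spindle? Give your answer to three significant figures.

Each stage contributes driven/driver: belt 14.4/12.2 = 1.1803, internal gear 65/14 = 4.6429, belt 5.1/3.2 = 1.5937.
Overall: 1.1803 × 4.6429 × 1.5937 = 8.7339.

8.73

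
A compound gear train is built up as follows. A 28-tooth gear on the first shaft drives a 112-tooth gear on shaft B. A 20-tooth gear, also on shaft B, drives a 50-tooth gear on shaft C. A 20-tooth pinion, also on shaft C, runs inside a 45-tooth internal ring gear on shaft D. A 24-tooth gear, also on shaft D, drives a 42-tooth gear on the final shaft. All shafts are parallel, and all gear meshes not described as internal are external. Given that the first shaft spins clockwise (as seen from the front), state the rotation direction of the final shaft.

anticlockwise

the first shaft → shaft B: external mesh, 1 reversal → CCW.
shaft B → shaft C: external mesh, 1 reversal → CW.
shaft C → shaft D: internal mesh, same direction → CW.
shaft D → the final shaft: external mesh, 1 reversal → CCW.
3 reversals in total — an odd number — so the final shaft turns opposite to the first shaft.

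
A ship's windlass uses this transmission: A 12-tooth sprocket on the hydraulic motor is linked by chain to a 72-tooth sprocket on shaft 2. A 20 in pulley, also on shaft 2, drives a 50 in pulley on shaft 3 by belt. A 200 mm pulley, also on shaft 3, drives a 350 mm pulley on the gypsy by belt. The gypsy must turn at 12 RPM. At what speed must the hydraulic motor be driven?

315 RPM

Overall ratio R = 6 × 2.5 × 1.75 = 26.25.
Required input speed = output speed × R = 12 × 26.25 = 315 RPM.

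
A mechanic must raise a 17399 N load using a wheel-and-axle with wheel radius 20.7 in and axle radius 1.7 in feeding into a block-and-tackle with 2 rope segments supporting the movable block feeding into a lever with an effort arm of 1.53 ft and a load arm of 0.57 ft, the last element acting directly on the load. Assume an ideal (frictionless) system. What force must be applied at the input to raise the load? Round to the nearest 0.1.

266.2 N

Wheel-and-axle MA = R/r = 20.7/1.7 = 12.176.
Block-and-tackle MA = number of supporting rope parts = 2.
Lever MA = effort arm / load arm = 1.53/0.57 = 2.6842.
Combined ideal MA = 12.176 × 2 × 2.6842 = 65.368.
Effort = load / MA = 17399 / 65.368 = 266.17 N.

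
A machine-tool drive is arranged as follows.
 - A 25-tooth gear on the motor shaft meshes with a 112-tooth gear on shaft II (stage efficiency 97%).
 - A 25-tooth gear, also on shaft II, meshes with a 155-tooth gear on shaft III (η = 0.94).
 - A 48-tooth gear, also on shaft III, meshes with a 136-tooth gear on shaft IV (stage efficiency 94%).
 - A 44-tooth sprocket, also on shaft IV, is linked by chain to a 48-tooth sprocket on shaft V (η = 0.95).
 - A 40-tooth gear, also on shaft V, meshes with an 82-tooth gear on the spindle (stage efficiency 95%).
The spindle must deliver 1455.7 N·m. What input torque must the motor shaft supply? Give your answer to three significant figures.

Overall ratio R = 4.48 × 6.2 × 2.8333 × 1.0909 × 2.05 = 176; overall efficiency η = 0.97 × 0.94 × 0.94 × 0.95 × 0.95 = 0.7735.
Input torque = output torque / (R × η) = 1455.7 / (176 × 0.7735) = 10.693 N·m.

10.7 N·m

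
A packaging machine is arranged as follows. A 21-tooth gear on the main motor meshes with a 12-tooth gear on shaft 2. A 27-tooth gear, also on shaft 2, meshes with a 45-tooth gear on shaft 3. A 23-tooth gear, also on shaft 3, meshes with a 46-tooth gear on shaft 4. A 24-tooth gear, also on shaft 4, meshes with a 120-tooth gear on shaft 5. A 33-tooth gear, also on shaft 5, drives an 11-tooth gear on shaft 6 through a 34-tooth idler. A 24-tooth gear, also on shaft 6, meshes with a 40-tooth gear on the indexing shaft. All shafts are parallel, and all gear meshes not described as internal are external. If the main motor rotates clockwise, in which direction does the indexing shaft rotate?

the main motor → shaft 2: external mesh, 1 reversal → CCW.
shaft 2 → shaft 3: external mesh, 1 reversal → CW.
shaft 3 → shaft 4: external mesh, 1 reversal → CCW.
shaft 4 → shaft 5: external mesh, 1 reversal → CW.
shaft 5 → shaft 6: driver → idler → driven is 2 external meshes, 2 reversals → CW.
shaft 6 → the indexing shaft: external mesh, 1 reversal → CCW.
7 reversals in total — an odd number — so the indexing shaft turns opposite to the main motor.

anticlockwise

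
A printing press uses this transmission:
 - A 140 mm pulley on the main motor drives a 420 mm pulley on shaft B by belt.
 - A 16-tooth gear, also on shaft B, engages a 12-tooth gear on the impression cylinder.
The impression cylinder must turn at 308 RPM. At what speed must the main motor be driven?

Overall ratio R = 3 × 0.75 = 2.25.
Required input speed = output speed × R = 308 × 2.25 = 693 RPM.

693 RPM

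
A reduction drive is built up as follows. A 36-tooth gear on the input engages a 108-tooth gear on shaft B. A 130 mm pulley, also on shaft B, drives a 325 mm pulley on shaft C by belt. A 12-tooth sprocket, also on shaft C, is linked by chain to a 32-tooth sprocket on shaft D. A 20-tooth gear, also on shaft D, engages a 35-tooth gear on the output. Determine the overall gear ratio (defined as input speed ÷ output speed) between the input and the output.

Each stage contributes driven/driver: gear mesh 108/36 = 3, belt 325/130 = 2.5, chain 32/12 = 2.6667, gear mesh 35/20 = 1.75.
Overall: 3 × 2.5 × 2.6667 × 1.75 = 35.

35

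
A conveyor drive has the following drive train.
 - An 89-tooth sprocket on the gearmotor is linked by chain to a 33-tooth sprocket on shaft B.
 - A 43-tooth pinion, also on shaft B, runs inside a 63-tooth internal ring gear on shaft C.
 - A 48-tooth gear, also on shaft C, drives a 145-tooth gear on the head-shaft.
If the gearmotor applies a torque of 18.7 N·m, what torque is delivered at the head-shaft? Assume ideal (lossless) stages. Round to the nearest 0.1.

After the chain (33/89): 18.7 × 0.37079 = 6.9337 N·m
After the internal gear (63/43): 6.9337 × 1.4651 = 10.159 N·m
After the gear mesh (145/48): 10.159 × 3.0208 = 30.688 N·m

30.7 N·m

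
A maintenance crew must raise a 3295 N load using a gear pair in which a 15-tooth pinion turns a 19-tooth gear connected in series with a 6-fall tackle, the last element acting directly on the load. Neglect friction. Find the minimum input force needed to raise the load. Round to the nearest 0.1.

Gear pair MA = 19/15 = 1.2667.
Block-and-tackle MA = number of supporting rope parts = 6.
Combined ideal MA = 1.2667 × 6 = 7.6.
Effort = load / MA = 3295 / 7.6 = 433.55 N.

433.6 N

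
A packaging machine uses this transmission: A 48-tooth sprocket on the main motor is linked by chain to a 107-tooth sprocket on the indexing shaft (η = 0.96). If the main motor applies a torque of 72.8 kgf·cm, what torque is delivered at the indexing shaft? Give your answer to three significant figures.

chain 107/48 = 2.2292 → τ = 72.8·2.2292·0.96 = 155.79 kgf·cm

156 kgf·cm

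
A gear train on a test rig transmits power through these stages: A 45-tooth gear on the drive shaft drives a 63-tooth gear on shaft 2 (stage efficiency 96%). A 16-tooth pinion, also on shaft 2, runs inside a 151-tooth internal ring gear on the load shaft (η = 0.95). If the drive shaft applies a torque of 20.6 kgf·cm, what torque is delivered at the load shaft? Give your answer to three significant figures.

248 kgf·cm

gear mesh 63/45 = 1.4 → τ = 20.6·1.4·0.96 = 27.686 kgf·cm
internal gear 151/16 = 9.4375 → τ = 27.686·9.4375·0.95 = 248.23 kgf·cm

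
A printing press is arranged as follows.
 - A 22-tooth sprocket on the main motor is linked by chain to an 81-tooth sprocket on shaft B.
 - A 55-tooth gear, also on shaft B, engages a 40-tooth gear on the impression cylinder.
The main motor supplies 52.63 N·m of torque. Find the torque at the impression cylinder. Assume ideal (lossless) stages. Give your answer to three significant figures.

141 N·m

chain 81/22 = 3.6818 → τ = 52.63·3.6818 = 193.77 N·m
gear mesh 40/55 = 0.72727 → τ = 193.77·0.72727 = 140.93 N·m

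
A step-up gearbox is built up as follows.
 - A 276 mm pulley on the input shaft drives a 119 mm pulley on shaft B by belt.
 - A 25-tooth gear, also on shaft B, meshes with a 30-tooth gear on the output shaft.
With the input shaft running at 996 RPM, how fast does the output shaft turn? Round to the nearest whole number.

belt 119/276 = 0.43116 → 996/0.43116 = 2310.1 RPM
gear mesh 30/25 = 1.2 → 2310.1/1.2 = 1925 RPM

1925 RPM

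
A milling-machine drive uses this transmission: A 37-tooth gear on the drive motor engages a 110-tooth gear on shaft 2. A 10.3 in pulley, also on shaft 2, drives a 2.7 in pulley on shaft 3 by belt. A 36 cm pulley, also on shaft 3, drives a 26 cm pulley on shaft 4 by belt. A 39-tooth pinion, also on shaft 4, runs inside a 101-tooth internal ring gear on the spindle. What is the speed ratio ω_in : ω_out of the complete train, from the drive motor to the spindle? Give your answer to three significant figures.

Each stage contributes driven/driver: gear mesh 110/37 = 2.973, belt 2.7/10.3 = 0.26214, belt 26/36 = 0.72222, internal gear 101/39 = 2.5897.
Overall: 2.973 × 0.26214 × 0.72222 × 2.5897 = 1.4576.

1.46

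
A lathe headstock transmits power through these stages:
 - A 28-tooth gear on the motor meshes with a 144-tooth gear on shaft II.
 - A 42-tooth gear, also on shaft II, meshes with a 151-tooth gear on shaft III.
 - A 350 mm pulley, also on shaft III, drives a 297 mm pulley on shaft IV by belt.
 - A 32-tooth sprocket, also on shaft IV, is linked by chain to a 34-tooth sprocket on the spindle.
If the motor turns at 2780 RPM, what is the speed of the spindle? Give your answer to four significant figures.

the motor → shaft II (gear mesh, 144/28): 2780 ÷ 5.1429 = 540.56 RPM
shaft II → shaft III (gear mesh, 151/42): 540.56 ÷ 3.5952 = 150.35 RPM
shaft III → shaft IV (belt, 297/350): 150.35 ÷ 0.84857 = 177.18 RPM
shaft IV → the spindle (chain, 34/32): 177.18 ÷ 1.0625 = 166.76 RPM

166.8 RPM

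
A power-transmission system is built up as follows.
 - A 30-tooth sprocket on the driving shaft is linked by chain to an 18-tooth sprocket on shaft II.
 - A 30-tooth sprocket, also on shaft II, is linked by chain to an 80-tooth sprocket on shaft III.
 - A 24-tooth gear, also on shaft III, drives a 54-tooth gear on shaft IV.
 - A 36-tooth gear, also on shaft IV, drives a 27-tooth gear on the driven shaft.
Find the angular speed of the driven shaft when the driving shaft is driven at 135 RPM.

50 RPM

chain 18/30 = 0.6 → 135/0.6 = 225 RPM
chain 80/30 = 2.6667 → 225/2.6667 = 84.375 RPM
gear mesh 54/24 = 2.25 → 84.375/2.25 = 37.5 RPM
gear mesh 27/36 = 0.75 → 37.5/0.75 = 50 RPM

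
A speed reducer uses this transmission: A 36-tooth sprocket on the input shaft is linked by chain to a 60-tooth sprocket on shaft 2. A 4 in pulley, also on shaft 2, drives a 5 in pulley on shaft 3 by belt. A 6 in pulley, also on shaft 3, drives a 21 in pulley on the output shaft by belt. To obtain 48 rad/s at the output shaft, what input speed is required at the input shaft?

Overall ratio R = 1.6667 × 1.25 × 3.5 = 7.2917.
Required input speed = output speed × R = 48 × 7.2917 = 350 rad/s.

350 rad/s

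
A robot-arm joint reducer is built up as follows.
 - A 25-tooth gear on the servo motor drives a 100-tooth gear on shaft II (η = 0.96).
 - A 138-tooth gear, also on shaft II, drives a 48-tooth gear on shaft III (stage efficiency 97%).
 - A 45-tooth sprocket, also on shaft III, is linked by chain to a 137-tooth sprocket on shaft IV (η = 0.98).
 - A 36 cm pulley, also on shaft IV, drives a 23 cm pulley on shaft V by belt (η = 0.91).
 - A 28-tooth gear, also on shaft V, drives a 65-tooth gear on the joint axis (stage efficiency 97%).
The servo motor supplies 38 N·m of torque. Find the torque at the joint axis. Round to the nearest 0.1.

192.3 N·m

After the gear mesh (100/25): 38 × 4 × 0.96 = 145.92 N·m
After the gear mesh (48/138): 145.92 × 0.34783 × 0.97 = 49.232 N·m
After the chain (137/45): 49.232 × 3.0444 × 0.98 = 146.89 N·m
After the belt (23/36): 146.89 × 0.63889 × 0.91 = 85.398 N·m
After the gear mesh (65/28): 85.398 × 2.3214 × 0.97 = 192.3 N·m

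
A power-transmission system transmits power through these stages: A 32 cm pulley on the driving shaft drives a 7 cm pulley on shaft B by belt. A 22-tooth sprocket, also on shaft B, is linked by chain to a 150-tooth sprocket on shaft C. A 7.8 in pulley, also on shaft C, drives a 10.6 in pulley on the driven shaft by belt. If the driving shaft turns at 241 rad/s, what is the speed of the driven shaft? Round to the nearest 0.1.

the driving shaft → shaft B (belt, 7/32): 241 ÷ 0.21875 = 1101.7 rad/s
shaft B → shaft C (chain, 150/22): 1101.7 ÷ 6.8182 = 161.58 rad/s
shaft C → the driven shaft (belt, 10.6/7.8): 161.58 ÷ 1.359 = 118.9 rad/s

118.9 rad/s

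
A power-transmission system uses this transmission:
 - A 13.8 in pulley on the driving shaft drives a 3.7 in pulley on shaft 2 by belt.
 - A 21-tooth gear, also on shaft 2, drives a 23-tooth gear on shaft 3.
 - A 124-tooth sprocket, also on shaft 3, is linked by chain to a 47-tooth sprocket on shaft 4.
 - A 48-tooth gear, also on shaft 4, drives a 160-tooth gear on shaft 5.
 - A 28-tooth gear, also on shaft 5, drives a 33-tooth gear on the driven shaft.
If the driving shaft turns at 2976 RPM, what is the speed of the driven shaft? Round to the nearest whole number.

6806 RPM

Belt: ratio = 3.7/13.8 = 0.26812, so shaft 2 turns at 2976 / 0.26812 = 11100 RPM.
Gear mesh: ratio = 23/21 = 1.0952, so shaft 3 turns at 11100 / 1.0952 = 10134 RPM.
Chain: ratio = 47/124 = 0.37903, so shaft 4 turns at 10134 / 0.37903 = 26738 RPM.
Gear mesh: ratio = 160/48 = 3.3333, so shaft 5 turns at 26738 / 3.3333 = 8021.3 RPM.
Gear mesh: ratio = 33/28 = 1.1786, so the driven shaft turns at 8021.3 / 1.1786 = 6806 RPM.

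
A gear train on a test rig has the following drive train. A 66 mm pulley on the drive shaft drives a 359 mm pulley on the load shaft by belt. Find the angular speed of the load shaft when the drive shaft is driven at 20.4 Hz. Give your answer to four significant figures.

3.750 Hz

belt 359/66 = 5.4394 → 20.4/5.4394 = 3.7504 Hz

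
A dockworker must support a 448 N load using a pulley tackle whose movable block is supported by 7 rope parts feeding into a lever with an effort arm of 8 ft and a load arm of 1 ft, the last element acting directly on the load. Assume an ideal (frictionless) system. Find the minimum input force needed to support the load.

8 N

Block-and-tackle MA = number of supporting rope parts = 7.
Lever MA = effort arm / load arm = 8/1 = 8.
Combined ideal MA = 7 × 8 = 56.
Effort = load / MA = 448 / 56 = 8 N.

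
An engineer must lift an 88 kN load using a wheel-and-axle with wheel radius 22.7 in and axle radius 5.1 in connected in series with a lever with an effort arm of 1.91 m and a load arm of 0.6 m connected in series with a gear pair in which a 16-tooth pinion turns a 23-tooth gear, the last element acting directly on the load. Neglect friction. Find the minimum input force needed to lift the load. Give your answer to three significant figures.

Wheel-and-axle MA = R/r = 22.7/5.1 = 4.451.
Lever MA = effort arm / load arm = 1.91/0.6 = 3.1833.
Gear pair MA = 23/16 = 1.4375.
Combined ideal MA = 4.451 × 3.1833 × 1.4375 = 20.368.
Effort = load / MA = 88 / 20.368 = 4.3205 kN.

4.32 kN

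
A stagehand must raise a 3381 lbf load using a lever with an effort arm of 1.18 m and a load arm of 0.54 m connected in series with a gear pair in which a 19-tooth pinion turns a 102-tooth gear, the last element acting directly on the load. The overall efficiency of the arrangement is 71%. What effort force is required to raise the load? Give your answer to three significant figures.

Lever MA = effort arm / load arm = 1.18/0.54 = 2.1852.
Gear pair MA = 102/19 = 5.3684.
Combined ideal MA = 2.1852 × 5.3684 = 11.731.
Actual MA = 11.731 × 0.71 = 8.329.
Effort = load / actual MA = 3381 / 8.329 = 405.93 lbf.

406 lbf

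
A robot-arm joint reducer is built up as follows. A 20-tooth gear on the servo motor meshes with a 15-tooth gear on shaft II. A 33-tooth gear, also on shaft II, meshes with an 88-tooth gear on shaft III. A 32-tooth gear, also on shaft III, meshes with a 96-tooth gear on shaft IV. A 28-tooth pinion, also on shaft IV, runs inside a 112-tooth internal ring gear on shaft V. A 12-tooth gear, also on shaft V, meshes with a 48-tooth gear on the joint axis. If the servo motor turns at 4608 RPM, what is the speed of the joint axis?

48 RPM

the servo motor → shaft II (gear mesh, 15/20): 4608 ÷ 0.75 = 6144 RPM
shaft II → shaft III (gear mesh, 88/33): 6144 ÷ 2.6667 = 2304 RPM
shaft III → shaft IV (gear mesh, 96/32): 2304 ÷ 3 = 768 RPM
shaft IV → shaft V (internal gear, 112/28): 768 ÷ 4 = 192 RPM
shaft V → the joint axis (gear mesh, 48/12): 192 ÷ 4 = 48 RPM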